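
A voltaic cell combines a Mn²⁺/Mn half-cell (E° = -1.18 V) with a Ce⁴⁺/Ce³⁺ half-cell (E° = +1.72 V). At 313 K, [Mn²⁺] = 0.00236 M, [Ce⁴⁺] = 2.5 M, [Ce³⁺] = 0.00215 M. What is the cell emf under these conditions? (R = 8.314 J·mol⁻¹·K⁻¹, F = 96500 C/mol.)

The Ce⁴⁺/Ce³⁺ couple has the higher reduction potential and acts as the cathode, so E°_cell = +1.72 − (-1.18) = 2.90 V.
Balancing electrons gives n = 2; the reaction quotient is Q = [Mn²⁺]·[Ce³⁺]^2/[Ce⁴⁺]^2 = 1.75 × 10^-9.
E = E° − (RT/nF) ln Q = 2.90 − (8.314×313)/(2×96500) × (-20.166) = 2.900 + 0.272 = 3.172 V.

3.17 V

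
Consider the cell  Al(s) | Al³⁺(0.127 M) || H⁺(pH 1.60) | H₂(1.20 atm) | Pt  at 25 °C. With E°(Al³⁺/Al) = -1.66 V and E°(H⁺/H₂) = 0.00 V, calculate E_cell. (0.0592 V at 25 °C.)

The hydrogen couple is the cathode, so E°_cell = 1.66 V; n = 6.
[H⁺] = 10^(−1.60) = 0.025 M, and Q = [Al³⁺]^2·P(H₂)^3 / [H⁺]^6 = 1.11 × 10^8.
E = E° − (0.0592/6) log Q = 1.66 − (0.0592/6)(8.045) = 1.581 V.

1.58 V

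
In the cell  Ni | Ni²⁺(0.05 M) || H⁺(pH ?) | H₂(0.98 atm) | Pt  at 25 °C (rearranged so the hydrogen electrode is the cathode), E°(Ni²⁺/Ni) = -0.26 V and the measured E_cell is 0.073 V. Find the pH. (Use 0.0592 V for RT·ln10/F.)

E°_cell = 0.26 V and n = 2.
log Q = n(E° − E)/0.0592 = 2×(0.26 − 0.073)/0.0592 = 6.318.
With Q = [Ni²⁺]·P(H₂) / [H⁺]^2, solving for [H⁺] gives log[H⁺] = -3.814, so pH = 3.81.

pH = 3.81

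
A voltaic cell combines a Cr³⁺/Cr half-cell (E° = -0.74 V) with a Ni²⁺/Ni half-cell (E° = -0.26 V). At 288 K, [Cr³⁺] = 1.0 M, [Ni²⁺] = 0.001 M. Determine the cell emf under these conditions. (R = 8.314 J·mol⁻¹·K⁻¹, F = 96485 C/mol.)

The Ni²⁺/Ni couple has the higher reduction potential and acts as the cathode, so E°_cell = -0.26 − (-0.74) = 0.48 V.
Balancing electrons gives n = 6; the reaction quotient is Q = [Cr³⁺]^2/[Ni²⁺]^3 = 1 × 10^9.
E = E° − (RT/nF) ln Q = 0.48 − (8.314×288)/(6×96485) × (20.723) = 0.480 − 0.086 = 0.394 V.

0.394 V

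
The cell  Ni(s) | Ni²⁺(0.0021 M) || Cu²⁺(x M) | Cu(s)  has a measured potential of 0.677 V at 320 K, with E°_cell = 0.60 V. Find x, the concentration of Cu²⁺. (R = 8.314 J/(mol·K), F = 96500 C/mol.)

0.56 M

From the Nernst equation, ln Q = nF(E° − E)/RT = 2×96500×(0.60 − 0.677)/(8.314×320) = -5.586, so Q = 0.00375.
With Q = [Ni²⁺]/[Cu²⁺] and the known concentrations, [Cu²⁺] in the denominator gives [Cu²⁺] = 0.56 M.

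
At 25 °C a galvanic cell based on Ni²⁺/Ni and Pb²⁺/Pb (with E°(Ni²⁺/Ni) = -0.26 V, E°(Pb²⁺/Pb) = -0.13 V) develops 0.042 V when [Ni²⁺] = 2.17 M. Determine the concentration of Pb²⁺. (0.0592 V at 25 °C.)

From the Nernst equation, log Q = n(E° − E)/0.0592 = 2(0.13 − 0.042)/0.0592 = 2.973, so Q = 940.
With Q = [Ni²⁺]/[Pb²⁺] and the known concentrations, [Pb²⁺] in the denominator gives [Pb²⁺] = 0.0023 M.

0.0023 M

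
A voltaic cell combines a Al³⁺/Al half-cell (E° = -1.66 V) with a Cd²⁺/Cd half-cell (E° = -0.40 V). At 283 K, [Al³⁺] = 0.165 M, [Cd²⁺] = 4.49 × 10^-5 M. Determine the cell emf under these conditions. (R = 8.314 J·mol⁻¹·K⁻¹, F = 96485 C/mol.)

1.15 V

The Cd²⁺/Cd couple has the higher reduction potential and acts as the cathode, so E°_cell = -0.40 − (-1.66) = 1.26 V.
Balancing electrons gives n = 6; the reaction quotient is Q = [Al³⁺]^2/[Cd²⁺]^3 = 3.01 × 10^11.
E = E° − (RT/nF) ln Q = 1.26 − (8.314×283)/(6×96485) × (26.430) = 1.260 − 0.107 = 1.153 V.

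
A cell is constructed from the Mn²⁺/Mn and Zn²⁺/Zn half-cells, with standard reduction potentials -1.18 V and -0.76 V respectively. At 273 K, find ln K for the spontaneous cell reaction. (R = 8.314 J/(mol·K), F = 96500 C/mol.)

ln K = 35.7

E°_cell = -0.76 − (-1.18) = 0.42 V, with n = 2 electrons transferred.
At equilibrium E = 0, so the Nernst equation gives ln K = nFE°/RT = (2)(96500)(0.42)/((8.314)(273)) = 35.71.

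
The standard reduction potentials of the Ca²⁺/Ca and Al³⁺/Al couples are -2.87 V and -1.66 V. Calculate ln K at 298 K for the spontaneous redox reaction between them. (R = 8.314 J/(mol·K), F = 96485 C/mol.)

E°_cell = -1.66 − (-2.87) = 1.21 V, with n = 6 electrons transferred.
At equilibrium E = 0, so the Nernst equation gives ln K = nFE°/RT = (6)(96485)(1.21)/((8.314)(298)) = 282.73.

ln K = 282.7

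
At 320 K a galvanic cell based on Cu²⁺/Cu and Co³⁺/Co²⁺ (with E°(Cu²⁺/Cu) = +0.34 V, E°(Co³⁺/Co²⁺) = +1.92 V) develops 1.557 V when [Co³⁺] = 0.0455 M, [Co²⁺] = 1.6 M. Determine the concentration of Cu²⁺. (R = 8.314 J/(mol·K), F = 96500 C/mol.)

From the Nernst equation, ln Q = nF(E° − E)/RT = 2×96500×(1.58 − 1.557)/(8.314×320) = 1.668, so Q = 5.30.
With Q = [Cu²⁺]·[Co²⁺]^2/[Co³⁺]^2 and the known concentrations, [Cu²⁺] in the numerator gives [Cu²⁺] = 0.0043 M.

0.0043 M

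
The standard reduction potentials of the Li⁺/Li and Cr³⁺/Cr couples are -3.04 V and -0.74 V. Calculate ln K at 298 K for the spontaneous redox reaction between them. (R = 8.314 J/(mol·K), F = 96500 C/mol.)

ln K = 268.8

E°_cell = -0.74 − (-3.04) = 2.30 V, with n = 3 electrons transferred.
At equilibrium E = 0, so the Nernst equation gives ln K = nFE°/RT = (3)(96500)(2.30)/((8.314)(298)) = 268.75.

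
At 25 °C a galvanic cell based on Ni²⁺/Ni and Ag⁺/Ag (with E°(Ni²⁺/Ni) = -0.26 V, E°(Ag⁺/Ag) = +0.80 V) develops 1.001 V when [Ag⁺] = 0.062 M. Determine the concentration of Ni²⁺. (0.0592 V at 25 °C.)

From the Nernst equation, log Q = n(E° − E)/0.0592 = 2(1.06 − 1.001)/0.0592 = 1.993, so Q = 98.5.
With Q = [Ni²⁺]/[Ag⁺]^2 and the known concentrations, [Ni²⁺] in the numerator gives [Ni²⁺] = 0.38 M.

0.38 M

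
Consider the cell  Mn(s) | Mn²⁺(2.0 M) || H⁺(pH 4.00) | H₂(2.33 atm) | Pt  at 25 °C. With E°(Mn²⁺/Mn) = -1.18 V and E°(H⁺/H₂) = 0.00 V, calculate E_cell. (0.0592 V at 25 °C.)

The hydrogen couple is the cathode, so E°_cell = 1.18 V; n = 2.
[H⁺] = 10^(−4.00) = 1 × 10^-4 M, and Q = [Mn²⁺]·P(H₂) / [H⁺]^2 = 4.66 × 10^8.
E = E° − (0.0592/2) log Q = 1.18 − (0.0592/2)(8.668) = 0.923 V.

0.92 V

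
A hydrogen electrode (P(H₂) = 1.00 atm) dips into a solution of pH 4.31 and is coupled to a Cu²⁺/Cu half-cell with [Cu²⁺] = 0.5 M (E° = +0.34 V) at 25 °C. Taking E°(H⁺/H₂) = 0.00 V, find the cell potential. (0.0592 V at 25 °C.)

0.59 V

The Cu²⁺/Cu couple is the cathode, so E°_cell = 0.34 V; n = 2.
[H⁺] = 10^(−4.31) = 4.9 × 10^-5 M, and Q = [H⁺]^2 / ([Cu²⁺]·P(H₂)) = 4.8 × 10^-9.
E = E° − (0.0592/2) log Q = 0.34 − (0.0592/2)(-8.319) = 0.586 V.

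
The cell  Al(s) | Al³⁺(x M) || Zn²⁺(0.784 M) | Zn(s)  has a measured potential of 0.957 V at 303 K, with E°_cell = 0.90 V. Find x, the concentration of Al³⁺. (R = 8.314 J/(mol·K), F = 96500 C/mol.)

9.9 × 10^-4 M

From the Nernst equation, ln Q = nF(E° − E)/RT = 6×96500×(0.90 − 0.957)/(8.314×303) = -13.101, so Q = 2.04 × 10^-6.
With Q = [Al³⁺]^2/[Zn²⁺]^3 and the known concentrations, [Al³⁺]^2 in the numerator gives [Al³⁺] = 9.9 × 10^-4 M.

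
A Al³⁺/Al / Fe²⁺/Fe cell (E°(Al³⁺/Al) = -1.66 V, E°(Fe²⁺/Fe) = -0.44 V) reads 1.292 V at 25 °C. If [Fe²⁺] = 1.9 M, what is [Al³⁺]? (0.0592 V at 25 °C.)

From the Nernst equation, log Q = n(E° − E)/0.0592 = 6(1.22 − 1.292)/0.0592 = -7.297, so Q = 5.04 × 10^-8.
With Q = [Al³⁺]^2/[Fe²⁺]^3 and the known concentrations, [Al³⁺]^2 in the numerator gives [Al³⁺] = 5.9 × 10^-4 M.

5.9 × 10^-4 M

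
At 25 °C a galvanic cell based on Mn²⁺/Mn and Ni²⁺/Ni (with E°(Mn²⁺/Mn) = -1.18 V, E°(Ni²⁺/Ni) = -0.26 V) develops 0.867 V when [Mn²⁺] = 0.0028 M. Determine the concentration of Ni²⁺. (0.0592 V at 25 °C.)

4.5 × 10^-5 M

From the Nernst equation, log Q = n(E° − E)/0.0592 = 2(0.92 − 0.867)/0.0592 = 1.791, so Q = 61.7.
With Q = [Mn²⁺]/[Ni²⁺] and the known concentrations, [Ni²⁺] in the denominator gives [Ni²⁺] = 4.5 × 10^-5 M.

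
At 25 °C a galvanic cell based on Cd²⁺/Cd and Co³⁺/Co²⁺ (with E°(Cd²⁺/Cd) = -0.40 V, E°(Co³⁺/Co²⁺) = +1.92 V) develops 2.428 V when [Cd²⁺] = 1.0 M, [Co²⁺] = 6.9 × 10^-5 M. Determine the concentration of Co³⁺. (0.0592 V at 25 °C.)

0.0046 M

From the Nernst equation, log Q = n(E° − E)/0.0592 = 2(2.32 − 2.428)/0.0592 = -3.649, so Q = 2.25 × 10^-4.
With Q = [Cd²⁺]·[Co²⁺]^2/[Co³⁺]^2 and the known concentrations, [Co³⁺]^2 in the denominator gives [Co³⁺] = 0.0046 M.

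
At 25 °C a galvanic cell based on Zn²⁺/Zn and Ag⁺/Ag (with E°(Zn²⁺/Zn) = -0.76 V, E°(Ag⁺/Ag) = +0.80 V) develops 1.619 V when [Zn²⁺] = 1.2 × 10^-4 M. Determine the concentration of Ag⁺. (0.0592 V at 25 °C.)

From the Nernst equation, log Q = n(E° − E)/0.0592 = 2(1.56 − 1.619)/0.0592 = -1.993, so Q = 0.0102.
With Q = [Zn²⁺]/[Ag⁺]^2 and the known concentrations, [Ag⁺]^2 in the denominator gives [Ag⁺] = 0.11 M.

0.11 M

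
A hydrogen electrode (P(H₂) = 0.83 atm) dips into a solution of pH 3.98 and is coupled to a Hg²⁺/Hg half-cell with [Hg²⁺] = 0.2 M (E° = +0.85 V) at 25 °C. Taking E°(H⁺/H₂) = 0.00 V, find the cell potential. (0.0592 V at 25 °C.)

1.06 V

The Hg²⁺/Hg couple is the cathode, so E°_cell = 0.85 V; n = 2.
[H⁺] = 10^(−3.98) = 1 × 10^-4 M, and Q = [H⁺]^2 / ([Hg²⁺]·P(H₂)) = 6.61 × 10^-8.
E = E° − (0.0592/2) log Q = 0.85 − (0.0592/2)(-7.180) = 1.063 V.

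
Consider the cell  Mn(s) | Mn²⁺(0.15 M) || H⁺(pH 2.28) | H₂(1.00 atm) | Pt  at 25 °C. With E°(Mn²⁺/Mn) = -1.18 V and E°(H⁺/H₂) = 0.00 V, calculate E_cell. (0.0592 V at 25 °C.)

1.07 V

The hydrogen couple is the cathode, so E°_cell = 1.18 V; n = 2.
[H⁺] = 10^(−2.28) = 0.0052 M, and Q = [Mn²⁺]·P(H₂) / [H⁺]^2 = 5450.
E = E° − (0.0592/2) log Q = 1.18 − (0.0592/2)(3.736) = 1.069 V.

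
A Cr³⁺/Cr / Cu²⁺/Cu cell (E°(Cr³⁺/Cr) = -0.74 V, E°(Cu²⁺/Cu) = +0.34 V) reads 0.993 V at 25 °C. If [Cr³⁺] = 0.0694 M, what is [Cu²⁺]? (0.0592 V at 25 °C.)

1.9 × 10^-4 M

From the Nernst equation, log Q = n(E° − E)/0.0592 = 6(1.08 − 0.993)/0.0592 = 8.818, so Q = 6.57 × 10^8.
With Q = [Cr³⁺]^2/[Cu²⁺]^3 and the known concentrations, [Cu²⁺]^3 in the denominator gives [Cu²⁺] = 1.9 × 10^-4 M.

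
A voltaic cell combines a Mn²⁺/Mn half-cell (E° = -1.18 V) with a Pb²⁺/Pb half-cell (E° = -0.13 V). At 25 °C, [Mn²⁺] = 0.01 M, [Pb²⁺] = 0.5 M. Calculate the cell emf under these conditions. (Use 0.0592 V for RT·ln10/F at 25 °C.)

The Pb²⁺/Pb couple has the higher reduction potential and acts as the cathode, so E°_cell = -0.13 − (-1.18) = 1.05 V.
Balancing electrons gives n = 2; the reaction quotient is Q = [Mn²⁺]/[Pb²⁺] = 0.0200.
At 25 °C, E = E° − (0.0592/n) log Q = 1.05 − (0.0592/2)(-1.699) = 1.050 + 0.050 = 1.100 V.

1.10 V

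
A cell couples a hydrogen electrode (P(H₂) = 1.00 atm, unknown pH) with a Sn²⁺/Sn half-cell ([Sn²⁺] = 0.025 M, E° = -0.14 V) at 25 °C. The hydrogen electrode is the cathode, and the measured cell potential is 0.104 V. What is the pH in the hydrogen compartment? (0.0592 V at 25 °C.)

E°_cell = 0.14 V and n = 2.
log Q = n(E° − E)/0.0592 = 2×(0.14 − 0.104)/0.0592 = 1.216.
With Q = [Sn²⁺]·P(H₂) / [H⁺]^2, solving for [H⁺] gives log[H⁺] = -1.409, so pH = 1.41.

pH = 1.41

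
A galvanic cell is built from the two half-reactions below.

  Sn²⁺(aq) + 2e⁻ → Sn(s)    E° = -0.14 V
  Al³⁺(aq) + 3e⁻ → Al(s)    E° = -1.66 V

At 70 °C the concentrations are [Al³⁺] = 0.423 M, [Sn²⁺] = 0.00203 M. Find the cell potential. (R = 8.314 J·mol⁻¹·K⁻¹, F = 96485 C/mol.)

The Sn²⁺/Sn couple has the higher reduction potential and acts as the cathode, so E°_cell = -0.14 − (-1.66) = 1.52 V.
Balancing electrons gives n = 6; the reaction quotient is Q = [Al³⁺]^2/[Sn²⁺]^3 = 2.14 × 10^7.
E = E° − (RT/nF) ln Q = 1.52 − (8.314×343)/(6×96485) × (16.878) = 1.520 − 0.083 = 1.437 V.

1.44 V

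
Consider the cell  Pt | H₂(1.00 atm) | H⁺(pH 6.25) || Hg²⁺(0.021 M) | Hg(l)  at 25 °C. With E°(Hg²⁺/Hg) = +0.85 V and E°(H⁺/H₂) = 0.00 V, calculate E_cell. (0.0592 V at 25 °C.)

The Hg²⁺/Hg couple is the cathode, so E°_cell = 0.85 V; n = 2.
[H⁺] = 10^(−6.25) = 5.6 × 10^-7 M, and Q = [H⁺]^2 / ([Hg²⁺]·P(H₂)) = 1.51 × 10^-11.
E = E° − (0.0592/2) log Q = 0.85 − (0.0592/2)(-10.822) = 1.170 V.

1.17 V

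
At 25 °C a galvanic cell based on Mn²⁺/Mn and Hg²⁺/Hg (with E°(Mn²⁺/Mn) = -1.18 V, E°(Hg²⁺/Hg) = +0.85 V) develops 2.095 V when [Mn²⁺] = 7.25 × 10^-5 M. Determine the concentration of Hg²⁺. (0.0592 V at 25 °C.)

0.011 M

From the Nernst equation, log Q = n(E° − E)/0.0592 = 2(2.03 − 2.095)/0.0592 = -2.196, so Q = 0.00637.
With Q = [Mn²⁺]/[Hg²⁺] and the known concentrations, [Hg²⁺] in the denominator gives [Hg²⁺] = 0.011 M.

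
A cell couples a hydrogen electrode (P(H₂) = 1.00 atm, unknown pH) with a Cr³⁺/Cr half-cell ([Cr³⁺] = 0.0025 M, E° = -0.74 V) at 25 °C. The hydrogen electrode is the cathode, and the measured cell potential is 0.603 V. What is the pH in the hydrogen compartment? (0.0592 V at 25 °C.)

E°_cell = 0.74 V and n = 6.
log Q = n(E° − E)/0.0592 = 6×(0.74 − 0.603)/0.0592 = 13.885.
With Q = [Cr³⁺]^2·P(H₂)^3 / [H⁺]^6, solving for [H⁺] gives log[H⁺] = -3.182, so pH = 3.18.

pH = 3.18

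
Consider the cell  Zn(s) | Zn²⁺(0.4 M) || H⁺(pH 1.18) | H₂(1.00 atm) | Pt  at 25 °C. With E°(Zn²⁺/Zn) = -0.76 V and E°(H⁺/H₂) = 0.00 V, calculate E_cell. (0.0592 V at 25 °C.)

0.70 V

The hydrogen couple is the cathode, so E°_cell = 0.76 V; n = 2.
[H⁺] = 10^(−1.18) = 0.066 M, and Q = [Zn²⁺]·P(H₂) / [H⁺]^2 = 91.6.
E = E° − (0.0592/2) log Q = 0.76 − (0.0592/2)(1.962) = 0.702 V.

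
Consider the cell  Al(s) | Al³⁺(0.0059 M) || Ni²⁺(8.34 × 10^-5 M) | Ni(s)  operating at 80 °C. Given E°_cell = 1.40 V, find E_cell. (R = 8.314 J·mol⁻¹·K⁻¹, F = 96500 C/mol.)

1.31 V

Balancing electrons gives n = 6; the reaction quotient is Q = [Al³⁺]^2/[Ni²⁺]^3 = 6 × 10^7.
E = E° − (RT/nF) ln Q = 1.40 − (8.314×353)/(6×96500) × (17.910) = 1.400 − 0.091 = 1.309 V.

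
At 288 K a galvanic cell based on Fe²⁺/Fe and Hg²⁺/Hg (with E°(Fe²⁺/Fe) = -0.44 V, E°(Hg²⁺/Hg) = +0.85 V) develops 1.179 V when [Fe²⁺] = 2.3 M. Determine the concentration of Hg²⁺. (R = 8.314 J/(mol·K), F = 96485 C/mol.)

From the Nernst equation, ln Q = nF(E° − E)/RT = 2×96485×(1.29 − 1.179)/(8.314×288) = 8.946, so Q = 7670.
With Q = [Fe²⁺]/[Hg²⁺] and the known concentrations, [Hg²⁺] in the denominator gives [Hg²⁺] = 3 × 10^-4 M.

3 × 10^-4 M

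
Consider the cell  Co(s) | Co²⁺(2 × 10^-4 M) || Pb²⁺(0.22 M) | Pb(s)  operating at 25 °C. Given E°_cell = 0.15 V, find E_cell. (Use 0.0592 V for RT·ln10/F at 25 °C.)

Balancing electrons gives n = 2; the reaction quotient is Q = [Co²⁺]/[Pb²⁺] = 9.09 × 10^-4.
At 25 °C, E = E° − (0.0592/n) log Q = 0.15 − (0.0592/2)(-3.041) = 0.150 + 0.090 = 0.240 V.

0.240 V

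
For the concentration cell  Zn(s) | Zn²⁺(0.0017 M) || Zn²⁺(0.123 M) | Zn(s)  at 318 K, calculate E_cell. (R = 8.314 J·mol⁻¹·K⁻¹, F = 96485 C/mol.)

0.059 V

Both half-cells are Zn²⁺/Zn, so E°_cell = 0. The concentrated side is the cathode; the cell reaction moves Zn²⁺ from high to low concentration with n = 2.
Q = [Zn²⁺]_dilute/[Zn²⁺]_conc = 0.0017/0.123 = 0.0138.
E = 0 − (RT/nF) ln Q = −((8.314×318)/(2×96485))(-4.282) = 0.0587 V.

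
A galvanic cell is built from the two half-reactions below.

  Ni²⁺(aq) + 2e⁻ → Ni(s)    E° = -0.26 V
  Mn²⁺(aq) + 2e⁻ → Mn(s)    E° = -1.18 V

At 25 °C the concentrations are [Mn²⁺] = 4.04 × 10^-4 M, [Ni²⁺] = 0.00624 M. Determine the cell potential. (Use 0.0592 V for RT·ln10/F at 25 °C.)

0.955 V

The Ni²⁺/Ni couple has the higher reduction potential and acts as the cathode, so E°_cell = -0.26 − (-1.18) = 0.92 V.
Balancing electrons gives n = 2; the reaction quotient is Q = [Mn²⁺]/[Ni²⁺] = 0.0647.
At 25 °C, E = E° − (0.0592/n) log Q = 0.92 − (0.0592/2)(-1.189) = 0.920 + 0.035 = 0.955 V.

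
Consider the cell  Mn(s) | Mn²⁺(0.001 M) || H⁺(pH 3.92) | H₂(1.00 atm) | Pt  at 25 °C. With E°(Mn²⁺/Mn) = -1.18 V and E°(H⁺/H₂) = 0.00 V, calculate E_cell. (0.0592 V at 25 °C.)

1.04 V

The hydrogen couple is the cathode, so E°_cell = 1.18 V; n = 2.
[H⁺] = 10^(−3.92) = 1.2 × 10^-4 M, and Q = [Mn²⁺]·P(H₂) / [H⁺]^2 = 6.92 × 10^4.
E = E° − (0.0592/2) log Q = 1.18 − (0.0592/2)(4.840) = 1.037 V.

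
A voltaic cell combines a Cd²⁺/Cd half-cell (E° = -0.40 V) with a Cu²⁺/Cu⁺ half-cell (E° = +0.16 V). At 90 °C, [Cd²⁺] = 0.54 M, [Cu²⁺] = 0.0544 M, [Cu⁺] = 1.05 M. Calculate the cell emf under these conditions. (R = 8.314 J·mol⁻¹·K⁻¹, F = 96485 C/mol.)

The Cu²⁺/Cu⁺ couple has the higher reduction potential and acts as the cathode, so E°_cell = +0.16 − (-0.40) = 0.56 V.
Balancing electrons gives n = 2; the reaction quotient is Q = [Cd²⁺]·[Cu⁺]^2/[Cu²⁺]^2 = 201.
E = E° − (RT/nF) ln Q = 0.56 − (8.314×363)/(2×96485) × (5.304) = 0.560 − 0.083 = 0.477 V.

0.477 V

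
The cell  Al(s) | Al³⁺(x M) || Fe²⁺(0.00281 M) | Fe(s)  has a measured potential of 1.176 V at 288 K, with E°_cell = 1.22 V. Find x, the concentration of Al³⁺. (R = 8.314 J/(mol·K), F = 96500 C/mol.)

From the Nernst equation, ln Q = nF(E° − E)/RT = 6×96500×(1.22 − 1.176)/(8.314×288) = 10.640, so Q = 4.18 × 10^4.
With Q = [Al³⁺]^2/[Fe²⁺]^3 and the known concentrations, [Al³⁺]^2 in the numerator gives [Al³⁺] = 0.03 M.

0.03 M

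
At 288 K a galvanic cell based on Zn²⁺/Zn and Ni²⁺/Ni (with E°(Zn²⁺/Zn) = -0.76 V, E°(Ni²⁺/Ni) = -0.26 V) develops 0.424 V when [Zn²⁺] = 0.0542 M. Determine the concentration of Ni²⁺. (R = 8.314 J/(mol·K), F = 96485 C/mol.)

From the Nernst equation, ln Q = nF(E° − E)/RT = 2×96485×(0.50 − 0.424)/(8.314×288) = 6.125, so Q = 457.
With Q = [Zn²⁺]/[Ni²⁺] and the known concentrations, [Ni²⁺] in the denominator gives [Ni²⁺] = 1.2 × 10^-4 M.

1.2 × 10^-4 M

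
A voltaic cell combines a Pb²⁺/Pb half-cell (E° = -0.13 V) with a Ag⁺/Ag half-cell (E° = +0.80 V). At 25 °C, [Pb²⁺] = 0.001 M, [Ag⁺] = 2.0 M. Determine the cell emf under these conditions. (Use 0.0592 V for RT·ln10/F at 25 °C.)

1.04 V

The Ag⁺/Ag couple has the higher reduction potential and acts as the cathode, so E°_cell = +0.80 − (-0.13) = 0.93 V.
Balancing electrons gives n = 2; the reaction quotient is Q = [Pb²⁺]/[Ag⁺]^2 = 2.5 × 10^-4.
At 25 °C, E = E° − (0.0592/n) log Q = 0.93 − (0.0592/2)(-3.602) = 0.930 + 0.107 = 1.037 V.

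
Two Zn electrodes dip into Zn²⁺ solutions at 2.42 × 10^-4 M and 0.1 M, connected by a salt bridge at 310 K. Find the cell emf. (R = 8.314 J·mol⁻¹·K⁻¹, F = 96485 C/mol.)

Both half-cells are Zn²⁺/Zn, so E°_cell = 0. The concentrated side is the cathode; the cell reaction moves Zn²⁺ from high to low concentration with n = 2.
Q = [Zn²⁺]_dilute/[Zn²⁺]_conc = 2.42 × 10^-4/0.1 = 0.00242.
E = 0 − (RT/nF) ln Q = −((8.314×310)/(2×96485))(-6.024) = 0.0805 V.

0.080 V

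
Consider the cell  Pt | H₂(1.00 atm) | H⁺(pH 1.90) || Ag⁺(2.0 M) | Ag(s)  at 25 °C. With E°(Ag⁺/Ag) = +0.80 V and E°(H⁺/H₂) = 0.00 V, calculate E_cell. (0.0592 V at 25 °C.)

0.93 V

The Ag⁺/Ag couple is the cathode, so E°_cell = 0.80 V; n = 2.
[H⁺] = 10^(−1.90) = 0.013 M, and Q = [H⁺]^2 / ([Ag⁺]^2·P(H₂)) = 3.96 × 10^-5.
E = E° − (0.0592/2) log Q = 0.80 − (0.0592/2)(-4.402) = 0.930 V.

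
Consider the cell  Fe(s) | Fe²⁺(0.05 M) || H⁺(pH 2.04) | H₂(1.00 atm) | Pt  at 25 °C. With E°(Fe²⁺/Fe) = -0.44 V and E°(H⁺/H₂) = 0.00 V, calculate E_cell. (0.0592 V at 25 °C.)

The hydrogen couple is the cathode, so E°_cell = 0.44 V; n = 2.
[H⁺] = 10^(−2.04) = 0.0091 M, and Q = [Fe²⁺]·P(H₂) / [H⁺]^2 = 601.
E = E° − (0.0592/2) log Q = 0.44 − (0.0592/2)(2.779) = 0.358 V.

0.36 V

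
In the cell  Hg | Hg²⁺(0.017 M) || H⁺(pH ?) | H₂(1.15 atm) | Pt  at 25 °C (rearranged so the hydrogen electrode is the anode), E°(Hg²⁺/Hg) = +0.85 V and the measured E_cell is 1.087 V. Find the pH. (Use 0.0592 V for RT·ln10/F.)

pH = 4.86

E°_cell = 0.85 V and n = 2.
log Q = n(E° − E)/0.0592 = 2×(0.85 − 1.087)/0.0592 = -8.007.
With Q = [H⁺]^2 / ([Hg²⁺]·P(H₂)), solving for [H⁺] gives log[H⁺] = -4.858, so pH = 4.86.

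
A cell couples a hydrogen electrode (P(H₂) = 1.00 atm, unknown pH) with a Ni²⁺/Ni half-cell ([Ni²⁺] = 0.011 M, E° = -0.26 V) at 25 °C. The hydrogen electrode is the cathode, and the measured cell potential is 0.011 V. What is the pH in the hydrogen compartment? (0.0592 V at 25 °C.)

E°_cell = 0.26 V and n = 2.
log Q = n(E° − E)/0.0592 = 2×(0.26 − 0.011)/0.0592 = 8.412.
With Q = [Ni²⁺]·P(H₂) / [H⁺]^2, solving for [H⁺] gives log[H⁺] = -5.185, so pH = 5.19.

pH = 5.19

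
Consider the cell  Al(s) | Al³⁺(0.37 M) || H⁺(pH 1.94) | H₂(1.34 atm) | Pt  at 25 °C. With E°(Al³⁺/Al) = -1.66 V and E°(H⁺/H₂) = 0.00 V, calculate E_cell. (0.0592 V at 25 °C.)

The hydrogen couple is the cathode, so E°_cell = 1.66 V; n = 6.
[H⁺] = 10^(−1.94) = 0.011 M, and Q = [Al³⁺]^2·P(H₂)^3 / [H⁺]^6 = 1.44 × 10^11.
E = E° − (0.0592/6) log Q = 1.66 − (0.0592/6)(11.158) = 1.550 V.

1.55 V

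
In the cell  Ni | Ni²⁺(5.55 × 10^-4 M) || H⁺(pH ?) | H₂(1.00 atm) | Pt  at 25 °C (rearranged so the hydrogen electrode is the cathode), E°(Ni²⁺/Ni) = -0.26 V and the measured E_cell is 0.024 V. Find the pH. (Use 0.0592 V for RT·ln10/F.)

E°_cell = 0.26 V and n = 2.
log Q = n(E° − E)/0.0592 = 2×(0.26 − 0.024)/0.0592 = 7.973.
With Q = [Ni²⁺]·P(H₂) / [H⁺]^2, solving for [H⁺] gives log[H⁺] = -5.614, so pH = 5.61.

pH = 5.61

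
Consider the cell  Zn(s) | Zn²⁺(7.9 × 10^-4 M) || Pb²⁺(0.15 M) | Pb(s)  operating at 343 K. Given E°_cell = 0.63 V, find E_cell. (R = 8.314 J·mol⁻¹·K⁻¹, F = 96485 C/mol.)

0.708 V

Balancing electrons gives n = 2; the reaction quotient is Q = [Zn²⁺]/[Pb²⁺] = 0.00527.
E = E° − (RT/nF) ln Q = 0.63 − (8.314×343)/(2×96485) × (-5.246) = 0.630 + 0.078 = 0.708 V.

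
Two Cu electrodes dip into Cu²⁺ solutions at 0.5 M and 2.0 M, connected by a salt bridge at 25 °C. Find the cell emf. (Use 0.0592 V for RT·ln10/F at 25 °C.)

0.018 V

Both half-cells are Cu²⁺/Cu, so E°_cell = 0. The concentrated side is the cathode; the cell reaction moves Cu²⁺ from high to low concentration with n = 2.
Q = [Cu²⁺]_dilute/[Cu²⁺]_conc = 0.5/2.0 = 0.250.
E = 0 − (0.0592/2) log Q = −(0.0592/2)(-0.602) = 0.0178 V.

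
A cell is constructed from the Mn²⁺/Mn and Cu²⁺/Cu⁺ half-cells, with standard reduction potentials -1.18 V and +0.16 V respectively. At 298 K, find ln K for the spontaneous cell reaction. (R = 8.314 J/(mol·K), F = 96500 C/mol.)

ln K = 104.4

E°_cell = +0.16 − (-1.18) = 1.34 V, with n = 2 electrons transferred.
At equilibrium E = 0, so the Nernst equation gives ln K = nFE°/RT = (2)(96500)(1.34)/((8.314)(298)) = 104.38.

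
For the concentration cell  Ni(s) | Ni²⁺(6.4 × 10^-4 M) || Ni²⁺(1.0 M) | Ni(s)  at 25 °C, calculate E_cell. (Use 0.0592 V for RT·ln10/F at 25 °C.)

Both half-cells are Ni²⁺/Ni, so E°_cell = 0. The concentrated side is the cathode; the cell reaction moves Ni²⁺ from high to low concentration with n = 2.
Q = [Ni²⁺]_dilute/[Ni²⁺]_conc = 6.4 × 10^-4/1.0 = 6.4 × 10^-4.
E = 0 − (0.0592/2) log Q = −(0.0592/2)(-3.194) = 0.0945 V.

0.095 V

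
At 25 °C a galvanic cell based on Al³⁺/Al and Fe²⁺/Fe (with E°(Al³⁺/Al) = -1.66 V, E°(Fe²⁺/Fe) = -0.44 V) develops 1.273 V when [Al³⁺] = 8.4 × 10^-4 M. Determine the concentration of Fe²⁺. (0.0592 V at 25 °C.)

From the Nernst equation, log Q = n(E° − E)/0.0592 = 6(1.22 − 1.273)/0.0592 = -5.372, so Q = 4.25 × 10^-6.
With Q = [Al³⁺]^2/[Fe²⁺]^3 and the known concentrations, [Fe²⁺]^3 in the denominator gives [Fe²⁺] = 0.55 M.

0.55 M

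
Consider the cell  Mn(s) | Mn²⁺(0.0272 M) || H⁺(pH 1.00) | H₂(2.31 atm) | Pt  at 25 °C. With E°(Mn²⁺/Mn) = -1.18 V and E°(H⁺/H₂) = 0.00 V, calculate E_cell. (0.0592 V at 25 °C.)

1.16 V

The hydrogen couple is the cathode, so E°_cell = 1.18 V; n = 2.
[H⁺] = 10^(−1.00) = 0.10 M, and Q = [Mn²⁺]·P(H₂) / [H⁺]^2 = 6.28.
E = E° − (0.0592/2) log Q = 1.18 − (0.0592/2)(0.798) = 1.156 V.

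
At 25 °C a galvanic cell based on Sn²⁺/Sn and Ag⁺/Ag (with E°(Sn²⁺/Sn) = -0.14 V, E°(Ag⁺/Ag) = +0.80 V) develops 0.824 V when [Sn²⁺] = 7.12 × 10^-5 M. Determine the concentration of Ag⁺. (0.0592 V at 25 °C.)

9.3 × 10^-5 M

From the Nernst equation, log Q = n(E° − E)/0.0592 = 2(0.94 − 0.824)/0.0592 = 3.919, so Q = 8300.
With Q = [Sn²⁺]/[Ag⁺]^2 and the known concentrations, [Ag⁺]^2 in the denominator gives [Ag⁺] = 9.3 × 10^-5 M.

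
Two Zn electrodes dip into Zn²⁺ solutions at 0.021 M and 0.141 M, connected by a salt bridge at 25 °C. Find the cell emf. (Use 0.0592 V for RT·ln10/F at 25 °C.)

0.024 V

Both half-cells are Zn²⁺/Zn, so E°_cell = 0. The concentrated side is the cathode; the cell reaction moves Zn²⁺ from high to low concentration with n = 2.
Q = [Zn²⁺]_dilute/[Zn²⁺]_conc = 0.021/0.141 = 0.149.
E = 0 − (0.0592/2) log Q = −(0.0592/2)(-0.827) = 0.0245 V.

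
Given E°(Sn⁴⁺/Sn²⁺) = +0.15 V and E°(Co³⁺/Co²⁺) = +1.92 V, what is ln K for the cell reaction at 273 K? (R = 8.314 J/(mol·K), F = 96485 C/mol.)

ln K = 150.5

E°_cell = +1.92 − (+0.15) = 1.77 V, with n = 2 electrons transferred.
At equilibrium E = 0, so the Nernst equation gives ln K = nFE°/RT = (2)(96485)(1.77)/((8.314)(273)) = 150.48.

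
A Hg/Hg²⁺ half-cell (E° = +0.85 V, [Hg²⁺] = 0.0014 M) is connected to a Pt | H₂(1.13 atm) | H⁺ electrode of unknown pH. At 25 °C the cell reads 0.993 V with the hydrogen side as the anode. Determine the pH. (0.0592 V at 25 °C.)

E°_cell = 0.85 V and n = 2.
log Q = n(E° − E)/0.0592 = 2×(0.85 − 0.993)/0.0592 = -4.831.
With Q = [H⁺]^2 / ([Hg²⁺]·P(H₂)), solving for [H⁺] gives log[H⁺] = -3.816, so pH = 3.82.

pH = 3.82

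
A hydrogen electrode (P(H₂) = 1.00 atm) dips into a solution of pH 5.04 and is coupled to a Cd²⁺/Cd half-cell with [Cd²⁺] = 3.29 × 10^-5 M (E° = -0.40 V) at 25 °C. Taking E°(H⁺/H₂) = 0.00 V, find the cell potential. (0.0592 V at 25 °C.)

The hydrogen couple is the cathode, so E°_cell = 0.40 V; n = 2.
[H⁺] = 10^(−5.04) = 9.1 × 10^-6 M, and Q = [Cd²⁺]·P(H₂) / [H⁺]^2 = 3.96 × 10^5.
E = E° − (0.0592/2) log Q = 0.40 − (0.0592/2)(5.597) = 0.234 V.

0.23 V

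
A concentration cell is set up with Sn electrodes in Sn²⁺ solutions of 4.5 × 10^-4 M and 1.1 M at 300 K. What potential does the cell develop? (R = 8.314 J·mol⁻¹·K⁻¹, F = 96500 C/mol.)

Both half-cells are Sn²⁺/Sn, so E°_cell = 0. The concentrated side is the cathode; the cell reaction moves Sn²⁺ from high to low concentration with n = 2.
Q = [Sn²⁺]_dilute/[Sn²⁺]_conc = 4.5 × 10^-4/1.1 = 4.09 × 10^-4.
E = 0 − (RT/nF) ln Q = −((8.314×300)/(2×96500))(-7.802) = 0.1008 V.

0.10 V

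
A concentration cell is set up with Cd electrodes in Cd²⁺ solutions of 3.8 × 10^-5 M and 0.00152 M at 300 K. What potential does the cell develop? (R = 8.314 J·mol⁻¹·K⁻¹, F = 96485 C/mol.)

0.048 V

Both half-cells are Cd²⁺/Cd, so E°_cell = 0. The concentrated side is the cathode; the cell reaction moves Cd²⁺ from high to low concentration with n = 2.
Q = [Cd²⁺]_dilute/[Cd²⁺]_conc = 3.8 × 10^-5/0.00152 = 0.0250.
E = 0 − (RT/nF) ln Q = −((8.314×300)/(2×96485))(-3.689) = 0.0477 V.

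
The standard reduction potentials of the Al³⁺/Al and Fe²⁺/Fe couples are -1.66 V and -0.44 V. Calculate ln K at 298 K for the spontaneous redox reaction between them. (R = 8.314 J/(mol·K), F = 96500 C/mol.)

E°_cell = -0.44 − (-1.66) = 1.22 V, with n = 6 electrons transferred.
At equilibrium E = 0, so the Nernst equation gives ln K = nFE°/RT = (6)(96500)(1.22)/((8.314)(298)) = 285.11.

ln K = 285.1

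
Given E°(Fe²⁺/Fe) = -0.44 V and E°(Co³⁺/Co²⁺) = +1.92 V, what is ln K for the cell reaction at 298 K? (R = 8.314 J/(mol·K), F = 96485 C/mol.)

E°_cell = +1.92 − (-0.44) = 2.36 V, with n = 2 electrons transferred.
At equilibrium E = 0, so the Nernst equation gives ln K = nFE°/RT = (2)(96485)(2.36)/((8.314)(298)) = 183.81.

ln K = 183.8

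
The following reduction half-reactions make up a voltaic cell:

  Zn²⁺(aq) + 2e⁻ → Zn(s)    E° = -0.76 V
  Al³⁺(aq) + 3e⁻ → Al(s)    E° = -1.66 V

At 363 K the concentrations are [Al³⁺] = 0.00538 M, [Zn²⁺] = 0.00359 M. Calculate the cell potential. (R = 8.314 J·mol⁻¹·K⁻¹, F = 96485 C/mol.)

0.866 V

The Zn²⁺/Zn couple has the higher reduction potential and acts as the cathode, so E°_cell = -0.76 − (-1.66) = 0.90 V.
Balancing electrons gives n = 6; the reaction quotient is Q = [Al³⁺]^2/[Zn²⁺]^3 = 626.
E = E° − (RT/nF) ln Q = 0.90 − (8.314×363)/(6×96485) × (6.439) = 0.900 − 0.034 = 0.866 V.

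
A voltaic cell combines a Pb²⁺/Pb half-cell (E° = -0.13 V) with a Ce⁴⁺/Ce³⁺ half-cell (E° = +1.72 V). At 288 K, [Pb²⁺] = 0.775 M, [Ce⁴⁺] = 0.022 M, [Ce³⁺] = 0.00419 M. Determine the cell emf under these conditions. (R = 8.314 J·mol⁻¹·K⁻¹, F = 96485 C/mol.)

1.89 V

The Ce⁴⁺/Ce³⁺ couple has the higher reduction potential and acts as the cathode, so E°_cell = +1.72 − (-0.13) = 1.85 V.
Balancing electrons gives n = 2; the reaction quotient is Q = [Pb²⁺]·[Ce³⁺]^2/[Ce⁴⁺]^2 = 0.0281.
E = E° − (RT/nF) ln Q = 1.85 − (8.314×288)/(2×96485) × (-3.572) = 1.850 + 0.044 = 1.894 V.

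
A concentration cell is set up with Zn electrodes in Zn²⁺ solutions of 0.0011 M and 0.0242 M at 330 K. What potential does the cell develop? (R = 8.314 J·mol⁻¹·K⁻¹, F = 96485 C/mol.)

Both half-cells are Zn²⁺/Zn, so E°_cell = 0. The concentrated side is the cathode; the cell reaction moves Zn²⁺ from high to low concentration with n = 2.
Q = [Zn²⁺]_dilute/[Zn²⁺]_conc = 0.0011/0.0242 = 0.0455.
E = 0 − (RT/nF) ln Q = −((8.314×330)/(2×96485))(-3.091) = 0.0439 V.

0.044 V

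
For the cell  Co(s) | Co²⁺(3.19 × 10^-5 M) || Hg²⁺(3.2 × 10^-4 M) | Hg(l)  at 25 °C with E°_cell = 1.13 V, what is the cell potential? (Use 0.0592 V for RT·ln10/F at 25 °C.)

1.16 V

Balancing electrons gives n = 2; the reaction quotient is Q = [Co²⁺]/[Hg²⁺] = 0.0997.
At 25 °C, E = E° − (0.0592/n) log Q = 1.13 − (0.0592/2)(-1.001) = 1.130 + 0.030 = 1.160 V.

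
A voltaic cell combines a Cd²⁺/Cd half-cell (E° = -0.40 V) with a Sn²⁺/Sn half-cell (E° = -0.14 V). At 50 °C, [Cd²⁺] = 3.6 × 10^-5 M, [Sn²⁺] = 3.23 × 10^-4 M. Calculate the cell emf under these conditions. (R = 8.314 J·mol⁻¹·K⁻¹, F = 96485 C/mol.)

0.291 V

The Sn²⁺/Sn couple has the higher reduction potential and acts as the cathode, so E°_cell = -0.14 − (-0.40) = 0.26 V.
Balancing electrons gives n = 2; the reaction quotient is Q = [Cd²⁺]/[Sn²⁺] = 0.111.
E = E° − (RT/nF) ln Q = 0.26 − (8.314×323)/(2×96485) × (-2.194) = 0.260 + 0.031 = 0.291 V.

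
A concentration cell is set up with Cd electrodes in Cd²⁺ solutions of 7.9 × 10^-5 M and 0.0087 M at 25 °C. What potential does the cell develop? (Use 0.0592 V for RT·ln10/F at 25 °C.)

0.060 V

Both half-cells are Cd²⁺/Cd, so E°_cell = 0. The concentrated side is the cathode; the cell reaction moves Cd²⁺ from high to low concentration with n = 2.
Q = [Cd²⁺]_dilute/[Cd²⁺]_conc = 7.9 × 10^-5/0.0087 = 0.00908.
E = 0 − (0.0592/2) log Q = −(0.0592/2)(-2.042) = 0.0604 V.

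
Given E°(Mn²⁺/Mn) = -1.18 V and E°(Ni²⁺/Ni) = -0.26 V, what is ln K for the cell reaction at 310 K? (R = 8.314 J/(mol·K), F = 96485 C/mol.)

ln K = 68.9

E°_cell = -0.26 − (-1.18) = 0.92 V, with n = 2 electrons transferred.
At equilibrium E = 0, so the Nernst equation gives ln K = nFE°/RT = (2)(96485)(0.92)/((8.314)(310)) = 68.88.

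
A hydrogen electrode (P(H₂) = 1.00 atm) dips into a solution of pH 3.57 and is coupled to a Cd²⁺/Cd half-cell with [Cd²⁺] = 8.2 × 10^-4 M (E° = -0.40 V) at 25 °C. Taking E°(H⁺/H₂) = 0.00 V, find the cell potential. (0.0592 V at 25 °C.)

The hydrogen couple is the cathode, so E°_cell = 0.40 V; n = 2.
[H⁺] = 10^(−3.57) = 2.7 × 10^-4 M, and Q = [Cd²⁺]·P(H₂) / [H⁺]^2 = 1.13 × 10^4.
E = E° − (0.0592/2) log Q = 0.40 − (0.0592/2)(4.054) = 0.280 V.

0.28 V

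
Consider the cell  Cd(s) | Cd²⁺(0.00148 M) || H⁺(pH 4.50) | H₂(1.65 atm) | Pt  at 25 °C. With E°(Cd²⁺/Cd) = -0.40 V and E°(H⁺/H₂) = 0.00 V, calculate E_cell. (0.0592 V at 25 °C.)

0.21 V

The hydrogen couple is the cathode, so E°_cell = 0.40 V; n = 2.
[H⁺] = 10^(−4.50) = 3.2 × 10^-5 M, and Q = [Cd²⁺]·P(H₂) / [H⁺]^2 = 2.44 × 10^6.
E = E° − (0.0592/2) log Q = 0.40 − (0.0592/2)(6.388) = 0.211 V.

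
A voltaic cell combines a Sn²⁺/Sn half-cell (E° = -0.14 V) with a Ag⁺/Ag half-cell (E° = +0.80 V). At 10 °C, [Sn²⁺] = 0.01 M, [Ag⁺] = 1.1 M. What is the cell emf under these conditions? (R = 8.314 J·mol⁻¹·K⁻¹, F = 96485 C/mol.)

0.998 V

The Ag⁺/Ag couple has the higher reduction potential and acts as the cathode, so E°_cell = +0.80 − (-0.14) = 0.94 V.
Balancing electrons gives n = 2; the reaction quotient is Q = [Sn²⁺]/[Ag⁺]^2 = 0.00826.
E = E° − (RT/nF) ln Q = 0.94 − (8.314×283)/(2×96485) × (-4.796) = 0.940 + 0.058 = 0.998 V.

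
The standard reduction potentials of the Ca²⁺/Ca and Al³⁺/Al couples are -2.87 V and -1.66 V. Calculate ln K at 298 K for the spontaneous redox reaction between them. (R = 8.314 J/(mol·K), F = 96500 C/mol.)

E°_cell = -1.66 − (-2.87) = 1.21 V, with n = 6 electrons transferred.
At equilibrium E = 0, so the Nernst equation gives ln K = nFE°/RT = (6)(96500)(1.21)/((8.314)(298)) = 282.77.

ln K = 282.8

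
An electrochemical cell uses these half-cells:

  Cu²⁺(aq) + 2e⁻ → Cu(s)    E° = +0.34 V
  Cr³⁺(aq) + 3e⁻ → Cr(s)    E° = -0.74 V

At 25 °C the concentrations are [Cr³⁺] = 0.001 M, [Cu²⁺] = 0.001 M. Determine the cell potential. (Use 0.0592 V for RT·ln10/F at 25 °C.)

1.05 V

The Cu²⁺/Cu couple has the higher reduction potential and acts as the cathode, so E°_cell = +0.34 − (-0.74) = 1.08 V.
Balancing electrons gives n = 6; the reaction quotient is Q = [Cr³⁺]^2/[Cu²⁺]^3 = 1000.
At 25 °C, E = E° − (0.0592/n) log Q = 1.08 − (0.0592/6)(3.000) = 1.080 − 0.030 = 1.050 V.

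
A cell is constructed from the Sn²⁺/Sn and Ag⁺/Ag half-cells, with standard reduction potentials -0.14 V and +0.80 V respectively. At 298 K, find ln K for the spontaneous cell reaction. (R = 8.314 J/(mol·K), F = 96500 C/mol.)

E°_cell = +0.80 − (-0.14) = 0.94 V, with n = 2 electrons transferred.
At equilibrium E = 0, so the Nernst equation gives ln K = nFE°/RT = (2)(96500)(0.94)/((8.314)(298)) = 73.22.

ln K = 73.2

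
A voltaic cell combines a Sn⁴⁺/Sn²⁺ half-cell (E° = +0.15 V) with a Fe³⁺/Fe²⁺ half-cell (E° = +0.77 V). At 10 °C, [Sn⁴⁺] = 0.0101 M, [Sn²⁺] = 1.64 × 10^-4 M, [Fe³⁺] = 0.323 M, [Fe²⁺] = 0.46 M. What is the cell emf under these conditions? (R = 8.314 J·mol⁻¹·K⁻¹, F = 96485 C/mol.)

The Fe³⁺/Fe²⁺ couple has the higher reduction potential and acts as the cathode, so E°_cell = +0.77 − (+0.15) = 0.62 V.
Balancing electrons gives n = 2; the reaction quotient is Q = [Sn⁴⁺]·[Fe²⁺]^2/([Sn²⁺]·[Fe³⁺]^2) = 125.
E = E° − (RT/nF) ln Q = 0.62 − (8.314×283)/(2×96485) × (4.828) = 0.620 − 0.059 = 0.561 V.

0.561 V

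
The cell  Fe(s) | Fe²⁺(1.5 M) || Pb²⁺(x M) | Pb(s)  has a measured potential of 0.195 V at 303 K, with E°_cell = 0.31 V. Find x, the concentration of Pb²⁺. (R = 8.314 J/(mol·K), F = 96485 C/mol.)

From the Nernst equation, ln Q = nF(E° − E)/RT = 2×96485×(0.31 − 0.195)/(8.314×303) = 8.809, so Q = 6700.
With Q = [Fe²⁺]/[Pb²⁺] and the known concentrations, [Pb²⁺] in the denominator gives [Pb²⁺] = 2.2 × 10^-4 M.

2.2 × 10^-4 M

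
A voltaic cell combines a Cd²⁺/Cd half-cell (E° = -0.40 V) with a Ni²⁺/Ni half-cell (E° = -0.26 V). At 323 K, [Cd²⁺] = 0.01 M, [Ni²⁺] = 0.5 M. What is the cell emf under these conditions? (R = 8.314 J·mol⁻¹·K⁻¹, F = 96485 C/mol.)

The Ni²⁺/Ni couple has the higher reduction potential and acts as the cathode, so E°_cell = -0.26 − (-0.40) = 0.14 V.
Balancing electrons gives n = 2; the reaction quotient is Q = [Cd²⁺]/[Ni²⁺] = 0.0200.
E = E° − (RT/nF) ln Q = 0.14 − (8.314×323)/(2×96485) × (-3.912) = 0.140 + 0.054 = 0.194 V.

0.194 V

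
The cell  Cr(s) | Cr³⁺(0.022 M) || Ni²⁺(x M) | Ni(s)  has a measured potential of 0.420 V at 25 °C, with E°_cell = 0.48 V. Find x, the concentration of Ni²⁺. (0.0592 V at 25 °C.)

7.4 × 10^-4 M

From the Nernst equation, log Q = n(E° − E)/0.0592 = 6(0.48 − 0.420)/0.0592 = 6.081, so Q = 1.21 × 10^6.
With Q = [Cr³⁺]^2/[Ni²⁺]^3 and the known concentrations, [Ni²⁺]^3 in the denominator gives [Ni²⁺] = 7.4 × 10^-4 M.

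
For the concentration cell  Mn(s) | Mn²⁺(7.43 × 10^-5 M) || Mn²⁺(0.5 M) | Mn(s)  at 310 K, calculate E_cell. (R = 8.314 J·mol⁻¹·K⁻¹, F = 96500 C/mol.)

Both half-cells are Mn²⁺/Mn, so E°_cell = 0. The concentrated side is the cathode; the cell reaction moves Mn²⁺ from high to low concentration with n = 2.
Q = [Mn²⁺]_dilute/[Mn²⁺]_conc = 7.43 × 10^-5/0.5 = 1.49 × 10^-4.
E = 0 − (RT/nF) ln Q = −((8.314×310)/(2×96500))(-8.814) = 0.1177 V.

0.12 V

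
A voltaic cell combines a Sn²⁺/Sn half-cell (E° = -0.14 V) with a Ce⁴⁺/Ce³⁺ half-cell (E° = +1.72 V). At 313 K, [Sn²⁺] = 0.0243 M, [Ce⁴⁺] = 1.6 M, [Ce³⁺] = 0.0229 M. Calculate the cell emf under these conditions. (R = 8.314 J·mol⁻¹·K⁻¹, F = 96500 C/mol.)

The Ce⁴⁺/Ce³⁺ couple has the higher reduction potential and acts as the cathode, so E°_cell = +1.72 − (-0.14) = 1.86 V.
Balancing electrons gives n = 2; the reaction quotient is Q = [Sn²⁺]·[Ce³⁺]^2/[Ce⁴⁺]^2 = 4.98 × 10^-6.
E = E° − (RT/nF) ln Q = 1.86 − (8.314×313)/(2×96500) × (-12.211) = 1.860 + 0.165 = 2.025 V.

2.02 V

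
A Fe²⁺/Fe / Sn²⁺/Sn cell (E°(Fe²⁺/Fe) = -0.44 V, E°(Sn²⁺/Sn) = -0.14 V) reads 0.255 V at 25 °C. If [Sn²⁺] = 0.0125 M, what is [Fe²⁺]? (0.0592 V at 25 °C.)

From the Nernst equation, log Q = n(E° − E)/0.0592 = 2(0.30 − 0.255)/0.0592 = 1.520, so Q = 33.1.
With Q = [Fe²⁺]/[Sn²⁺] and the known concentrations, [Fe²⁺] in the numerator gives [Fe²⁺] = 0.41 M.

0.41 M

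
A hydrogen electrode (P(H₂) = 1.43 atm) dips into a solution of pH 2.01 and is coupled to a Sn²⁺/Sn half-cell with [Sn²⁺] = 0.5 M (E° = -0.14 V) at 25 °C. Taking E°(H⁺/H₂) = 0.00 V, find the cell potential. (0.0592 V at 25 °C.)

0.025 V

The hydrogen couple is the cathode, so E°_cell = 0.14 V; n = 2.
[H⁺] = 10^(−2.01) = 0.0098 M, and Q = [Sn²⁺]·P(H₂) / [H⁺]^2 = 7490.
E = E° − (0.0592/2) log Q = 0.14 − (0.0592/2)(3.874) = 0.025 V.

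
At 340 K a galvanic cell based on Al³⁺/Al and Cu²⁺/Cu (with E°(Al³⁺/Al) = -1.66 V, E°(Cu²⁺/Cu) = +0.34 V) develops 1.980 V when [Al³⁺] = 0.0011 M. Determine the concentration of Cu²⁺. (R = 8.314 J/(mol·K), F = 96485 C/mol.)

From the Nernst equation, ln Q = nF(E° − E)/RT = 6×96485×(2.00 − 1.980)/(8.314×340) = 4.096, so Q = 60.1.
With Q = [Al³⁺]^2/[Cu²⁺]^3 and the known concentrations, [Cu²⁺]^3 in the denominator gives [Cu²⁺] = 0.0027 M.

0.0027 M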